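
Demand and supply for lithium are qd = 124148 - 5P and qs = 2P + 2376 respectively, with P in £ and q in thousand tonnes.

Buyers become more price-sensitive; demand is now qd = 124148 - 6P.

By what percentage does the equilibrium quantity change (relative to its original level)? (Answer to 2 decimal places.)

-11.70

Solve the original market: 124148 - 5P = 2P + 2376, hence P = 17396 and q = 37168.
With the change applied: demand qd = 124148 - 6P, supply qs = 2P + 2376.
Equate the new curves: 124148 - 6P = 2P + 2376, giving 121772 = 8P, P = 15221.5, q = 32819.
%Δq = (32819 − 37168) / 37168 × 100 = -11.70%.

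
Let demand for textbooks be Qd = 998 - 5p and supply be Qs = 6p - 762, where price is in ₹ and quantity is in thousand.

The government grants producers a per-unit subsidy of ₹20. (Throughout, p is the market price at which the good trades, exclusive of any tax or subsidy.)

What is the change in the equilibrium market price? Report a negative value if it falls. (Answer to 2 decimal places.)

Initially, 998 - 5p = 6p - 762, so 1760 = 11p and p = 160, Q = 198.
Since sellers receive the price plus the subsidy, the effective supply curve becomes Qs = 6p - 642.
Setting them equal: 998 - 5p = 6p - 642 → 1640 = 11p, so p = 1640/11 ≈ 149.0909 and Q = 2778/11 ≈ 252.5455.
Δp = 149.0909 − 160 = -10.91.

-10.91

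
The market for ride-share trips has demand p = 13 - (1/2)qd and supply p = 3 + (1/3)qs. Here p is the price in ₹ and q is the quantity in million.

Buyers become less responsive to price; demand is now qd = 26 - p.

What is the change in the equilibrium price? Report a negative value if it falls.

+1.75

Before the shock: 26 - 2p = 3p - 9 ⇒ 35 = 5p ⇒ p = 7, q = 12.
The shock moves the curves to qd = 26 - p and qs = 3p - 9.
New equilibrium: 26 - p = 3p - 9 ⇒ 35 = 4p ⇒ p = 8.75, q = 17.25.
Δp = 8.75 − 7 = +1.75.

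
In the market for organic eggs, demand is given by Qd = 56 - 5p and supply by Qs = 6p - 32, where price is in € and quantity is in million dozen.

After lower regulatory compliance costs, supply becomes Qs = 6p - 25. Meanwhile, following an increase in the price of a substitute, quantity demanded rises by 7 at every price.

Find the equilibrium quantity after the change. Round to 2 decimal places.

Before the shock: 56 - 5p = 6p - 32 ⇒ 88 = 11p ⇒ p = 8, Q = 16.
The new curves are Qd = 63 - 5p (demand) and Qs = 6p - 25 (supply).
Clearing the new market: 63 - 5p = 6p - 25, so p = 8 and Q = 23.

23.00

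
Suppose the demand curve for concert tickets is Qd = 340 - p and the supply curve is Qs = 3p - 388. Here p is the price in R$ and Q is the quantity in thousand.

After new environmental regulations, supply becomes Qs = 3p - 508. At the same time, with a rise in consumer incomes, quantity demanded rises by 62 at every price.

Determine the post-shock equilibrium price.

227.5

Before the shock: 340 - p = 3p - 388 ⇒ 728 = 4p ⇒ p = 182, Q = 158.
The shock moves the curves to Qd = 402 - p and Qs = 3p - 508.
Clearing the new market: 402 - p = 3p - 508, so p = 227.5 and Q = 174.5.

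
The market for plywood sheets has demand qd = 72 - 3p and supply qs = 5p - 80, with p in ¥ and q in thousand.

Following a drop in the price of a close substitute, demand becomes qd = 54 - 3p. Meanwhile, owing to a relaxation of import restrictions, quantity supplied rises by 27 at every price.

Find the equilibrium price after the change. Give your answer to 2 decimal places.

13.38

Solve the original market: 72 - 3p = 5p - 80, hence p = 19 and q = 15.
The shock moves the curves to qd = 54 - 3p and qs = 5p - 53.
Equate the new curves: 54 - 3p = 5p - 53, giving 107 = 8p, p = 13.375, q = 13.875.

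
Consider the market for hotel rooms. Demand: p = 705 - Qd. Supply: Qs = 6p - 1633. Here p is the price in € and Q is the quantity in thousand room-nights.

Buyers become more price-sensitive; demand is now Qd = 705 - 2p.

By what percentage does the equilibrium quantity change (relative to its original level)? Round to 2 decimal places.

-67.52

Solve the original market: 705 - p = 6p - 1633, hence p = 334 and Q = 371.
The shock moves the curves to Qd = 705 - 2p and Qs = 6p - 1633.
Setting them equal: 705 - 2p = 6p - 1633 → 2338 = 8p, so p = 292.25 and Q = 120.5.
%ΔQ = (120.5 − 371) / 371 × 100 = -67.52%.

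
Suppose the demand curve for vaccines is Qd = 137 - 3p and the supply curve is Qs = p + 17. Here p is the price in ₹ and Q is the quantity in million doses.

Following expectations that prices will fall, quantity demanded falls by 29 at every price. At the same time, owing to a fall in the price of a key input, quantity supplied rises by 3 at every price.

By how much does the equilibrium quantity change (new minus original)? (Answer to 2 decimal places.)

Before the shock: 137 - 3p = p + 17 ⇒ 120 = 4p ⇒ p = 30, Q = 47.
With the change applied: demand Qd = 108 - 3p, supply Qs = p + 20.
Clearing the new market: 108 - 3p = p + 20, so p = 22 and Q = 42.
ΔQ = 42 − 47 = -5.00.

-5.00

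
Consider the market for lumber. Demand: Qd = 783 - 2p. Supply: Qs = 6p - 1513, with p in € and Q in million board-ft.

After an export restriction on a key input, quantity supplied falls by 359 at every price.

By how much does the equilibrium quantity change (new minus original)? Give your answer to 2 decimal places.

Original equilibrium: 783 - 2p = 6p - 1513 gives 2296 = 8p, so p = 287 and Q = 209.
The shock moves the curves to Qd = 783 - 2p and Qs = 6p - 1872.
New equilibrium: 783 - 2p = 6p - 1872 ⇒ 2655 = 8p ⇒ p = 331.875, Q = 119.25.
ΔQ = 119.25 − 209 = -89.75.

-89.75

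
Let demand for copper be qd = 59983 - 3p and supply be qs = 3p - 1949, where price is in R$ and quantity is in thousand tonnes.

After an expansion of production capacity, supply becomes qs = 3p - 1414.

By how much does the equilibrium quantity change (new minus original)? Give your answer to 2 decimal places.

+267.50

Solve the original market: 59983 - 3p = 3p - 1949, hence p = 10322 and q = 29017.
The shock moves the curves to qd = 59983 - 3p and qs = 3p - 1414.
New equilibrium: 59983 - 3p = 3p - 1414 ⇒ 61397 = 6p ⇒ p = 61397/6 ≈ 10232.8333, q = 29284.5.
Δq = 29284.5 − 29017 = +267.50.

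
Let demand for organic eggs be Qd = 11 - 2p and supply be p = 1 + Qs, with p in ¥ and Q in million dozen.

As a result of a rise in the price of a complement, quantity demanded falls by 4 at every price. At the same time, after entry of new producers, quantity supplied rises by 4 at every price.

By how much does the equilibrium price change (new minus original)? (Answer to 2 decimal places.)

Initially, 11 - 2p = p - 1, so 12 = 3p and p = 4, Q = 3.
The new curves are Qd = 7 - 2p (demand) and Qs = p + 3 (supply).
Equate the new curves: 7 - 2p = p + 3, giving 4 = 3p, p = 4/3 ≈ 1.3333, Q = 13/3 ≈ 4.3333.
Δp = 1.3333 − 4 = -2.67.

-2.67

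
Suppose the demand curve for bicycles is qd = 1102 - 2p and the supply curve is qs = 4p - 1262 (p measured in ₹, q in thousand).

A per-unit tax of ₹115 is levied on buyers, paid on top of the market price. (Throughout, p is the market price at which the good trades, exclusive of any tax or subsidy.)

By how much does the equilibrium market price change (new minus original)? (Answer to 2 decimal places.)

Initially, 1102 - 2p = 4p - 1262, so 2364 = 6p and p = 394, q = 314.
Since buyers pay the price plus the tax, the effective demand curve becomes qd = 872 - 2p.
New equilibrium: 872 - 2p = 4p - 1262 ⇒ 2134 = 6p ⇒ p = 1067/3 ≈ 355.6667, q = 482/3 ≈ 160.6667.
Δp = 355.6667 − 394 = -38.33.

-38.33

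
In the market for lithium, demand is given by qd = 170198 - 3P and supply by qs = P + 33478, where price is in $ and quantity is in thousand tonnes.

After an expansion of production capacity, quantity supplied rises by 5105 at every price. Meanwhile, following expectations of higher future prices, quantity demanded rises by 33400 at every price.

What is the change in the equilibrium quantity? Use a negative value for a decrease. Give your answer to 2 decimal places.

+12178.75

Initially, 170198 - 3P = P + 33478, so 136720 = 4P and P = 34180, q = 67658.
The shock moves the curves to qd = 203598 - 3P and qs = P + 38583.
New equilibrium: 203598 - 3P = P + 38583 ⇒ 165015 = 4P ⇒ P = 41253.75, q = 79836.75.
Δq = 79836.75 − 67658 = +12178.75.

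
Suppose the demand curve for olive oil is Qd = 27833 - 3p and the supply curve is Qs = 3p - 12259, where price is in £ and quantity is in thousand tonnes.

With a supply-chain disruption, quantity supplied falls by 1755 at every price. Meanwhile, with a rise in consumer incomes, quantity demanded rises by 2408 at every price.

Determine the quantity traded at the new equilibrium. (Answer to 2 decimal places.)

Before the shock: 27833 - 3p = 3p - 12259 ⇒ 40092 = 6p ⇒ p = 6682, Q = 7787.
The new curves are Qd = 30241 - 3p (demand) and Qs = 3p - 14014 (supply).
Equate the new curves: 30241 - 3p = 3p - 14014, giving 44255 = 6p, p = 44255/6 ≈ 7375.8333, Q = 8113.5.

8113.50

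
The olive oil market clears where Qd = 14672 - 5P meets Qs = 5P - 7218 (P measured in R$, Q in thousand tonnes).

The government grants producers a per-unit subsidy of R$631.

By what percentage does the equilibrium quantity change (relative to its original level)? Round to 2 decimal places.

Before the shock: 14672 - 5P = 5P - 7218 ⇒ 21890 = 10P ⇒ P = 2189, Q = 3727.
Since sellers receive the price plus the subsidy, the effective supply curve becomes Qs = 5P - 4063.
Setting them equal: 14672 - 5P = 5P - 4063 → 18735 = 10P, so P = 1873.5 and Q = 5304.5.
%ΔQ = (5304.5 − 3727) / 3727 × 100 = +42.33%.

+42.33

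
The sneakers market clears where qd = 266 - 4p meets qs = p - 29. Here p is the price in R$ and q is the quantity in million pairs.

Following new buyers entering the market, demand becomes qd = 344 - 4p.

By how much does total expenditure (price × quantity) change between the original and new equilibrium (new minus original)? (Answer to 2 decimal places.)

+1631.76

Before the shock: 266 - 4p = p - 29 ⇒ 295 = 5p ⇒ p = 59, q = 30.
With the change applied: demand qd = 344 - 4p, supply qs = p - 29.
Clearing the new market: 344 - 4p = p - 29, so p = 74.6 and q = 45.6.
Expenditure moves from 59×30 = 1770 to 74.6×45.6 = 3401.76; change = +1631.76.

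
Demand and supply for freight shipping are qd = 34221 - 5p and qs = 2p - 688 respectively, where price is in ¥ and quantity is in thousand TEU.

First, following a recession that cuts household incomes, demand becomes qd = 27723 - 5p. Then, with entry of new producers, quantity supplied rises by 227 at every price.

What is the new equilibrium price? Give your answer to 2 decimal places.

Solve the original market: 34221 - 5p = 2p - 688, hence p = 4987 and q = 9286.
After the shift, demand is qd = 27723 - 5p and supply is qs = 2p - 461.
Setting them equal: 27723 - 5p = 2p - 461 → 28184 = 7p, so p = 28184/7 ≈ 4026.2857 and q = 53141/7 ≈ 7591.5714.

4026.29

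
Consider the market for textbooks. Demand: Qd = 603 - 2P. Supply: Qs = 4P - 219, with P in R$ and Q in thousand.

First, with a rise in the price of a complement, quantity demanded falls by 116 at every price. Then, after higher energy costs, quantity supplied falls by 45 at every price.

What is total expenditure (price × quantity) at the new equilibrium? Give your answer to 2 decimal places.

29622.78

Original equilibrium: 603 - 2P = 4P - 219 gives 822 = 6P, so P = 137 and Q = 329.
After the shift, demand is Qd = 487 - 2P and supply is Qs = 4P - 264.
New equilibrium: 487 - 2P = 4P - 264 ⇒ 751 = 6P ⇒ P = 751/6 ≈ 125.1667, Q = 710/3 ≈ 236.6667.
New expenditure = 125.1667 × 236.6667 = 29622.78.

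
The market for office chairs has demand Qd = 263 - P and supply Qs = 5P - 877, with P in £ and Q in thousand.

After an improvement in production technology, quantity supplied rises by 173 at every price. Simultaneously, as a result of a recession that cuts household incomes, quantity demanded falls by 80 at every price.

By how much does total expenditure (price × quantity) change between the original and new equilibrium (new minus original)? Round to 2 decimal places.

-8671.19

Before the shock: 263 - P = 5P - 877 ⇒ 1140 = 6P ⇒ P = 190, Q = 73.
The shock moves the curves to Qd = 183 - P and Qs = 5P - 704.
Clearing the new market: 183 - P = 5P - 704, so P = 887/6 ≈ 147.8333 and Q = 211/6 ≈ 35.1667.
Expenditure moves from 190×73 = 13870 to 147.8333×35.1667 = 5198.8056; change = -8671.19.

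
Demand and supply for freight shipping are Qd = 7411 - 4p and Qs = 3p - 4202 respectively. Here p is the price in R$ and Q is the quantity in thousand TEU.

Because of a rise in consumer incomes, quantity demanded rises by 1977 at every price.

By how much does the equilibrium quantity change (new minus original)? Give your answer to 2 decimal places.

Original equilibrium: 7411 - 4p = 3p - 4202 gives 11613 = 7p, so p = 1659 and Q = 775.
After the shift, demand is Qd = 9388 - 4p and supply is Qs = 3p - 4202.
New equilibrium: 9388 - 4p = 3p - 4202 ⇒ 13590 = 7p ⇒ p = 13590/7 ≈ 1941.4286, Q = 11356/7 ≈ 1622.2857.
ΔQ = 1622.2857 − 775 = +847.29.

+847.29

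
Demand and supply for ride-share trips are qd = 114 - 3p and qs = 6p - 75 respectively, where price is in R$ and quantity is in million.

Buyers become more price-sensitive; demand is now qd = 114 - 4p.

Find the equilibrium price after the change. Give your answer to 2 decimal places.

Initially, 114 - 3p = 6p - 75, so 189 = 9p and p = 21, q = 51.
The shock moves the curves to qd = 114 - 4p and qs = 6p - 75.
Equate the new curves: 114 - 4p = 6p - 75, giving 189 = 10p, p = 18.9, q = 38.4.

18.90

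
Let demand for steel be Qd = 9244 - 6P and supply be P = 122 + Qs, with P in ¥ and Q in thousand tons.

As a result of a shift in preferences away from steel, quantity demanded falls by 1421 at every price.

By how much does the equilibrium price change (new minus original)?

-203

Before the shock: 9244 - 6P = P - 122 ⇒ 9366 = 7P ⇒ P = 1338, Q = 1216.
The new curves are Qd = 7823 - 6P (demand) and Qs = P - 122 (supply).
Equate the new curves: 7823 - 6P = P - 122, giving 7945 = 7P, P = 1135, Q = 1013.
ΔP = 1135 − 1338 = -203.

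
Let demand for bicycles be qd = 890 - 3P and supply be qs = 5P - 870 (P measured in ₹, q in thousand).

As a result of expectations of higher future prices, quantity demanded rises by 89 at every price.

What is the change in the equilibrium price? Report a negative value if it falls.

+11.125

Solve the original market: 890 - 3P = 5P - 870, hence P = 220 and q = 230.
With the change applied: demand qd = 979 - 3P, supply qs = 5P - 870.
Equate the new curves: 979 - 3P = 5P - 870, giving 1849 = 8P, P = 231.125, q = 285.625.
ΔP = 231.125 − 220 = +11.125.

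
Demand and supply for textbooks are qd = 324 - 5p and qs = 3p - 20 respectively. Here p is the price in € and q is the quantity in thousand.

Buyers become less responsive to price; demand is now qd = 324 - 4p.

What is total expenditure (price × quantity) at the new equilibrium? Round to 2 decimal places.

Original equilibrium: 324 - 5p = 3p - 20 gives 344 = 8p, so p = 43 and q = 109.
The shock moves the curves to qd = 324 - 4p and qs = 3p - 20.
Clearing the new market: 324 - 4p = 3p - 20, so p = 344/7 ≈ 49.1429 and q = 892/7 ≈ 127.4286.
New expenditure = 49.1429 × 127.4286 = 6262.20.

6262.20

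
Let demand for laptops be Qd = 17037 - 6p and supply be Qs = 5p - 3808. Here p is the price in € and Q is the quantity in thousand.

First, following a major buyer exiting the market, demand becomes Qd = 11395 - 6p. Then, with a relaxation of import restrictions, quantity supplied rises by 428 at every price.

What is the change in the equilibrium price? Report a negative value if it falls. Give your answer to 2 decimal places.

Original equilibrium: 17037 - 6p = 5p - 3808 gives 20845 = 11p, so p = 1895 and Q = 5667.
The shock moves the curves to Qd = 11395 - 6p and Qs = 5p - 3380.
New equilibrium: 11395 - 6p = 5p - 3380 ⇒ 14775 = 11p ⇒ p = 14775/11 ≈ 1343.1818, Q = 36695/11 ≈ 3335.9091.
Δp = 1343.1818 − 1895 = -551.82.

-551.82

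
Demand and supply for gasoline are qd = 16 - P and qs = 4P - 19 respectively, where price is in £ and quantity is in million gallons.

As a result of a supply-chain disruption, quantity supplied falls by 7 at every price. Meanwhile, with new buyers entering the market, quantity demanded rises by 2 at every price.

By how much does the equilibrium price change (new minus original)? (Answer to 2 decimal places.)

+1.80

Original equilibrium: 16 - P = 4P - 19 gives 35 = 5P, so P = 7 and q = 9.
The shock moves the curves to qd = 18 - P and qs = 4P - 26.
Equate the new curves: 18 - P = 4P - 26, giving 44 = 5P, P = 8.8, q = 9.2.
ΔP = 8.8 − 7 = +1.80.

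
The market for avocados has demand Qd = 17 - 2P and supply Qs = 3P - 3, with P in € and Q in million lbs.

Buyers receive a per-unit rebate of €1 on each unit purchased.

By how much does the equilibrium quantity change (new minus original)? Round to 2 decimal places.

Solve the original market: 17 - 2P = 3P - 3, hence P = 4 and Q = 9.
Since buyers' out-of-pocket price is the market price minus the rebate, the effective demand curve becomes Qd = 19 - 2P.
Setting them equal: 19 - 2P = 3P - 3 → 22 = 5P, so P = 4.4 and Q = 10.2.
ΔQ = 10.2 − 9 = +1.20.

+1.20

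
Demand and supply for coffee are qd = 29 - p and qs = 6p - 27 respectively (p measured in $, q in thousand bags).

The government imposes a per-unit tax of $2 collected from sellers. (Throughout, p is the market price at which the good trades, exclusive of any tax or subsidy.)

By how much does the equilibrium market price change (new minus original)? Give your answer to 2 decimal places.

+1.71

Original equilibrium: 29 - p = 6p - 27 gives 56 = 7p, so p = 8 and q = 21.
Since sellers keep the price net of the tax, the effective supply curve becomes qs = 6p - 39.
Equate the new curves: 29 - p = 6p - 39, giving 68 = 7p, p = 68/7 ≈ 9.7143, q = 135/7 ≈ 19.2857.
Δp = 9.7143 − 8 = +1.71.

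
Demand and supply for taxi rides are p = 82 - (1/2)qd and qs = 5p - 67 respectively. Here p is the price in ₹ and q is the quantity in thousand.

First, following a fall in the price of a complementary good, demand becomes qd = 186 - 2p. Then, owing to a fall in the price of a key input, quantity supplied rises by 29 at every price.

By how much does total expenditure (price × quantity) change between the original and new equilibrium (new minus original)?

Solve the original market: 164 - 2p = 5p - 67, hence p = 33 and q = 98.
After the shift, demand is qd = 186 - 2p and supply is qs = 5p - 38.
Equate the new curves: 186 - 2p = 5p - 38, giving 224 = 7p, p = 32, q = 122.
Expenditure moves from 33×98 = 3234 to 32×122 = 3904; change = +670.

+670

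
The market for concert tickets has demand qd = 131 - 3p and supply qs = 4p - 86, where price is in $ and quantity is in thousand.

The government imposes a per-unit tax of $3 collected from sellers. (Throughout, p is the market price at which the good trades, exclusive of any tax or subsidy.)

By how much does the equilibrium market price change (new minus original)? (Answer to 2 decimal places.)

+1.71

Initially, 131 - 3p = 4p - 86, so 217 = 7p and p = 31, q = 38.
Since sellers keep the price net of the tax, the effective supply curve becomes qs = 4p - 98.
Clearing the new market: 131 - 3p = 4p - 98, so p = 229/7 ≈ 32.7143 and q = 230/7 ≈ 32.8571.
Δp = 32.7143 − 31 = +1.71.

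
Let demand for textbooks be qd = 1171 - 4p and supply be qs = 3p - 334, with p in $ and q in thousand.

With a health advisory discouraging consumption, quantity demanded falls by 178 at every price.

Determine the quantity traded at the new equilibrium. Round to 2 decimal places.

234.71

Original equilibrium: 1171 - 4p = 3p - 334 gives 1505 = 7p, so p = 215 and q = 311.
With the change applied: demand qd = 993 - 4p, supply qs = 3p - 334.
New equilibrium: 993 - 4p = 3p - 334 ⇒ 1327 = 7p ⇒ p = 1327/7 ≈ 189.5714, q = 1643/7 ≈ 234.7143.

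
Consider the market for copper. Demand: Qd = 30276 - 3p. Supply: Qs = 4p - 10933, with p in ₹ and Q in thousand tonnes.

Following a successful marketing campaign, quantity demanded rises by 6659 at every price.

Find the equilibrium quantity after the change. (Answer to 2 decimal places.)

16420.14

Before the shock: 30276 - 3p = 4p - 10933 ⇒ 41209 = 7p ⇒ p = 5887, Q = 12615.
The new curves are Qd = 36935 - 3p (demand) and Qs = 4p - 10933 (supply).
Equate the new curves: 36935 - 3p = 4p - 10933, giving 47868 = 7p, p = 47868/7 ≈ 6838.2857, Q = 114941/7 ≈ 16420.1429.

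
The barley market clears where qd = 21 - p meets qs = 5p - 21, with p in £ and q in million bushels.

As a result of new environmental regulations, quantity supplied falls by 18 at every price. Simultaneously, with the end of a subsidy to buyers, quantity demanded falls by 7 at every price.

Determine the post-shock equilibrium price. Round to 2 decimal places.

Original equilibrium: 21 - p = 5p - 21 gives 42 = 6p, so p = 7 and q = 14.
After the shift, demand is qd = 14 - p and supply is qs = 5p - 39.
Clearing the new market: 14 - p = 5p - 39, so p = 53/6 ≈ 8.8333 and q = 31/6 ≈ 5.1667.

8.83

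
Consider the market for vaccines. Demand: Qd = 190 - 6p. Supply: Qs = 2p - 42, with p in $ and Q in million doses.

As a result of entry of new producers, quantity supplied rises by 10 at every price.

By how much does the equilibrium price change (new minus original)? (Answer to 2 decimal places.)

-1.25

Solve the original market: 190 - 6p = 2p - 42, hence p = 29 and Q = 16.
After the shift, demand is Qd = 190 - 6p and supply is Qs = 2p - 32.
Clearing the new market: 190 - 6p = 2p - 32, so p = 27.75 and Q = 23.5.
Δp = 27.75 − 29 = -1.25.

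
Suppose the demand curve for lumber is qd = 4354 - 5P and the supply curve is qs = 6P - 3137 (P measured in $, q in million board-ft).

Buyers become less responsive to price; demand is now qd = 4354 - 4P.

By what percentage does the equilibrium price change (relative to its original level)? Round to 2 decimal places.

Solve the original market: 4354 - 5P = 6P - 3137, hence P = 681 and q = 949.
After the shift, demand is qd = 4354 - 4P and supply is qs = 6P - 3137.
New equilibrium: 4354 - 4P = 6P - 3137 ⇒ 7491 = 10P ⇒ P = 749.1, q = 1357.6.
%ΔP = (749.1 − 681) / 681 × 100 = +10.00%.

+10.00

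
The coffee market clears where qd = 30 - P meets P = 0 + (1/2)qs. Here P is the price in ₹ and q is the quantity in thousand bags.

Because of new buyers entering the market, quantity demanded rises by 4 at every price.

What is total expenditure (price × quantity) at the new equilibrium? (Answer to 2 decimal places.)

256.89

Original equilibrium: 30 - P = 2P gives 30 = 3P, so P = 10 and q = 20.
The shock moves the curves to qd = 34 - P and qs = 2P.
New equilibrium: 34 - P = 2P ⇒ 34 = 3P ⇒ P = 34/3 ≈ 11.3333, q = 68/3 ≈ 22.6667.
New expenditure = 11.3333 × 22.6667 = 256.89.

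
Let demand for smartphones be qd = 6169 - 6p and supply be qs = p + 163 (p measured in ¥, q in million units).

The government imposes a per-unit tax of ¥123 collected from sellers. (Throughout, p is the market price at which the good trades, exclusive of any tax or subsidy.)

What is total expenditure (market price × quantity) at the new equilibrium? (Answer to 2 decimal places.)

Before the shock: 6169 - 6p = p + 163 ⇒ 6006 = 7p ⇒ p = 858, q = 1021.
Since sellers keep the price net of the tax, the effective supply curve becomes qs = p + 40.
Setting them equal: 6169 - 6p = p + 40 → 6129 = 7p, so p = 6129/7 ≈ 875.5714 and q = 6409/7 ≈ 915.5714.
New expenditure = 875.5714 × 915.5714 = 801648.18.

801648.18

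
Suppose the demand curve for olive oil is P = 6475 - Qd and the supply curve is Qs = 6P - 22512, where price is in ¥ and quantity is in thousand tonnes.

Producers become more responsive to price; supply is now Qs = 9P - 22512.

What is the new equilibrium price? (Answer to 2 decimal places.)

Original equilibrium: 6475 - P = 6P - 22512 gives 28987 = 7P, so P = 4141 and Q = 2334.
The shock moves the curves to Qd = 6475 - P and Qs = 9P - 22512.
Equate the new curves: 6475 - P = 9P - 22512, giving 28987 = 10P, P = 2898.7, Q = 3576.3.

2898.70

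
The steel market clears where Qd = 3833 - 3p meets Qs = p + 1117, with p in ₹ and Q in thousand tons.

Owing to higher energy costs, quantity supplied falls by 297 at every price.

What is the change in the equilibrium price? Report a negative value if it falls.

Original equilibrium: 3833 - 3p = p + 1117 gives 2716 = 4p, so p = 679 and Q = 1796.
After the shift, demand is Qd = 3833 - 3p and supply is Qs = p + 820.
Setting them equal: 3833 - 3p = p + 820 → 3013 = 4p, so p = 753.25 and Q = 1573.25.
Δp = 753.25 − 679 = +74.25.

+74.25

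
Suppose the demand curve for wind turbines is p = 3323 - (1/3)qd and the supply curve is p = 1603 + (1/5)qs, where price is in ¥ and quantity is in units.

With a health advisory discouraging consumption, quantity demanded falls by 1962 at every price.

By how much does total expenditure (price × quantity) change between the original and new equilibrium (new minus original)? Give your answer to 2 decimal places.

Initially, 9969 - 3p = 5p - 8015, so 17984 = 8p and p = 2248, q = 3225.
After the shift, demand is qd = 8007 - 3p and supply is qs = 5p - 8015.
Clearing the new market: 8007 - 3p = 5p - 8015, so p = 2002.75 and q = 1998.75.
Expenditure moves from 2248×3225 = 7249800 to 2002.75×1998.75 = 4002996.5625; change = -3246803.44.

-3246803.44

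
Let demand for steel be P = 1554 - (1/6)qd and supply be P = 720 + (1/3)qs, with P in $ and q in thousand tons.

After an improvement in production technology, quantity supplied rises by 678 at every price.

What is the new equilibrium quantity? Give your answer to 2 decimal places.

Original equilibrium: 9324 - 6P = 3P - 2160 gives 11484 = 9P, so P = 1276 and q = 1668.
After the shift, demand is qd = 9324 - 6P and supply is qs = 3P - 1482.
Equate the new curves: 9324 - 6P = 3P - 1482, giving 10806 = 9P, P = 3602/3 ≈ 1200.6667, q = 2120.

2120.00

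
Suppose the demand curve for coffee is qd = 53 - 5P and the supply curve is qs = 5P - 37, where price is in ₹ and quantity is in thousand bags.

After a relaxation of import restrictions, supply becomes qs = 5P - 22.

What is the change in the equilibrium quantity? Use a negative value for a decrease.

+7.5

Original equilibrium: 53 - 5P = 5P - 37 gives 90 = 10P, so P = 9 and q = 8.
The new curves are qd = 53 - 5P (demand) and qs = 5P - 22 (supply).
Clearing the new market: 53 - 5P = 5P - 22, so P = 7.5 and q = 15.5.
Δq = 15.5 − 8 = +7.5.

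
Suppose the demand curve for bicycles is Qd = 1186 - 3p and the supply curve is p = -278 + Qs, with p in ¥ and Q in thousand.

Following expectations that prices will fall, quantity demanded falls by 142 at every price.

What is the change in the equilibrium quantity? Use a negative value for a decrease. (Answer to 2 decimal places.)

Initially, 1186 - 3p = p + 278, so 908 = 4p and p = 227, Q = 505.
The new curves are Qd = 1044 - 3p (demand) and Qs = p + 278 (supply).
Setting them equal: 1044 - 3p = p + 278 → 766 = 4p, so p = 191.5 and Q = 469.5.
ΔQ = 469.5 − 505 = -35.50.

-35.50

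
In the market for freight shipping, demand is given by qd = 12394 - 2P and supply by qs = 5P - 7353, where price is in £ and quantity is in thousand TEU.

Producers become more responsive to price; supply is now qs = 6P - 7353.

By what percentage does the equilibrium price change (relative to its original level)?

-12.5

Solve the original market: 12394 - 2P = 5P - 7353, hence P = 2821 and q = 6752.
With the change applied: demand qd = 12394 - 2P, supply qs = 6P - 7353.
New equilibrium: 12394 - 2P = 6P - 7353 ⇒ 19747 = 8P ⇒ P = 2468.375, q = 7457.25.
%ΔP = (2468.375 − 2821) / 2821 × 100 = -12.5%.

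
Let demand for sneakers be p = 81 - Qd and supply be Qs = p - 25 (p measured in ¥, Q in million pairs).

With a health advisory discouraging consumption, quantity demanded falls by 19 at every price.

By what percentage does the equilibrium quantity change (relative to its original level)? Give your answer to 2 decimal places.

-33.93

Original equilibrium: 81 - p = p - 25 gives 106 = 2p, so p = 53 and Q = 28.
The new curves are Qd = 62 - p (demand) and Qs = p - 25 (supply).
Setting them equal: 62 - p = p - 25 → 87 = 2p, so p = 43.5 and Q = 18.5.
%ΔQ = (18.5 − 28) / 28 × 100 = -33.93%.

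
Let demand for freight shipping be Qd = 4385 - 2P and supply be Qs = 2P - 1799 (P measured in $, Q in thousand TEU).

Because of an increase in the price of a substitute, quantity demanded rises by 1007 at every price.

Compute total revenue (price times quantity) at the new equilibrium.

Initially, 4385 - 2P = 2P - 1799, so 6184 = 4P and P = 1546, Q = 1293.
The new curves are Qd = 5392 - 2P (demand) and Qs = 2P - 1799 (supply).
Setting them equal: 5392 - 2P = 2P - 1799 → 7191 = 4P, so P = 1797.75 and Q = 1796.5.
New expenditure = 1797.75 × 1796.5 = 3229657.875.

3229657.875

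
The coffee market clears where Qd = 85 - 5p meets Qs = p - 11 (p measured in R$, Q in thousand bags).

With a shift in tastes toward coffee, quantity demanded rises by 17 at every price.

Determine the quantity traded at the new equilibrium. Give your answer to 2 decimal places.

7.83

Before the shock: 85 - 5p = p - 11 ⇒ 96 = 6p ⇒ p = 16, Q = 5.
With the change applied: demand Qd = 102 - 5p, supply Qs = p - 11.
Clearing the new market: 102 - 5p = p - 11, so p = 113/6 ≈ 18.8333 and Q = 47/6 ≈ 7.8333.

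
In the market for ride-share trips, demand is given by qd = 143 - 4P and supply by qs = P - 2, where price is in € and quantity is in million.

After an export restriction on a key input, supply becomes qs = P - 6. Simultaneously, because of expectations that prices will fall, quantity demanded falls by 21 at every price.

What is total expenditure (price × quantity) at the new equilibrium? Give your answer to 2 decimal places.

Solve the original market: 143 - 4P = P - 2, hence P = 29 and q = 27.
With the change applied: demand qd = 122 - 4P, supply qs = P - 6.
Setting them equal: 122 - 4P = P - 6 → 128 = 5P, so P = 25.6 and q = 19.6.
New expenditure = 25.6 × 19.6 = 501.76.

501.76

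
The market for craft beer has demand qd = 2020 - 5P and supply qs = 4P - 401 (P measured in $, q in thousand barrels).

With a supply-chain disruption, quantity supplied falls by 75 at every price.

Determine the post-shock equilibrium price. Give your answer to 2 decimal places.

Before the shock: 2020 - 5P = 4P - 401 ⇒ 2421 = 9P ⇒ P = 269, q = 675.
The shock moves the curves to qd = 2020 - 5P and qs = 4P - 476.
Clearing the new market: 2020 - 5P = 4P - 476, so P = 832/3 ≈ 277.3333 and q = 1900/3 ≈ 633.3333.

277.33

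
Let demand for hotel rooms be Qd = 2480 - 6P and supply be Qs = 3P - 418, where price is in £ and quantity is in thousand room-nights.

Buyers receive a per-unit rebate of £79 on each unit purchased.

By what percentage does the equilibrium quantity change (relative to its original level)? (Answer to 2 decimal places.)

+28.83

Before the shock: 2480 - 6P = 3P - 418 ⇒ 2898 = 9P ⇒ P = 322, Q = 548.
Since buyers' out-of-pocket price is the market price minus the rebate, the effective demand curve becomes Qd = 2954 - 6P.
New equilibrium: 2954 - 6P = 3P - 418 ⇒ 3372 = 9P ⇒ P = 1124/3 ≈ 374.6667, Q = 706.
%ΔQ = (706 − 548) / 548 × 100 = +28.83%.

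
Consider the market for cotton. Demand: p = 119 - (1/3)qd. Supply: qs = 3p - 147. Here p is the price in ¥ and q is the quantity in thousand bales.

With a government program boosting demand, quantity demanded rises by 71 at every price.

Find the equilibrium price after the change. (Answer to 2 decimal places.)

95.83

Original equilibrium: 357 - 3p = 3p - 147 gives 504 = 6p, so p = 84 and q = 105.
The shock moves the curves to qd = 428 - 3p and qs = 3p - 147.
Setting them equal: 428 - 3p = 3p - 147 → 575 = 6p, so p = 575/6 ≈ 95.8333 and q = 140.5.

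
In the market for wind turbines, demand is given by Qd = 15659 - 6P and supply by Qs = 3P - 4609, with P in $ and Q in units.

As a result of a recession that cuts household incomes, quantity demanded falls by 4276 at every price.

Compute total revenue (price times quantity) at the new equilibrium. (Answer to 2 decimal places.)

Before the shock: 15659 - 6P = 3P - 4609 ⇒ 20268 = 9P ⇒ P = 2252, Q = 2147.
After the shift, demand is Qd = 11383 - 6P and supply is Qs = 3P - 4609.
Equate the new curves: 11383 - 6P = 3P - 4609, giving 15992 = 9P, P = 15992/9 ≈ 1776.8889, Q = 2165/3 ≈ 721.6667.
New expenditure = 1776.8889 × 721.6667 = 1282321.48.

1282321.48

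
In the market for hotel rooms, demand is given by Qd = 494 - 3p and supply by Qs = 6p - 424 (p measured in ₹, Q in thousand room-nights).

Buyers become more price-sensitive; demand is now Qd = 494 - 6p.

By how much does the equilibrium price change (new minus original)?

-25.5

Original equilibrium: 494 - 3p = 6p - 424 gives 918 = 9p, so p = 102 and Q = 188.
The new curves are Qd = 494 - 6p (demand) and Qs = 6p - 424 (supply).
Setting them equal: 494 - 6p = 6p - 424 → 918 = 12p, so p = 76.5 and Q = 35.
Δp = 76.5 − 102 = -25.5.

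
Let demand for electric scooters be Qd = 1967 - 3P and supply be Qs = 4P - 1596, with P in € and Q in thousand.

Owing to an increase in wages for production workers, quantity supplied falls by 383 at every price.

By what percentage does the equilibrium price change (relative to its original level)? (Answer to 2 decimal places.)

+10.75

Solve the original market: 1967 - 3P = 4P - 1596, hence P = 509 and Q = 440.
The new curves are Qd = 1967 - 3P (demand) and Qs = 4P - 1979 (supply).
Setting them equal: 1967 - 3P = 4P - 1979 → 3946 = 7P, so P = 3946/7 ≈ 563.7143 and Q = 1931/7 ≈ 275.8571.
%ΔP = (563.7143 − 509) / 509 × 100 = +10.75%.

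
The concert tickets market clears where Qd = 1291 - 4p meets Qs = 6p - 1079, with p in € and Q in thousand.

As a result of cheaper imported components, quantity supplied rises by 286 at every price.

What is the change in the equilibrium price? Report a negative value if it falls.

Original equilibrium: 1291 - 4p = 6p - 1079 gives 2370 = 10p, so p = 237 and Q = 343.
After the shift, demand is Qd = 1291 - 4p and supply is Qs = 6p - 793.
Setting them equal: 1291 - 4p = 6p - 793 → 2084 = 10p, so p = 208.4 and Q = 457.4.
Δp = 208.4 − 237 = -28.6.

-28.6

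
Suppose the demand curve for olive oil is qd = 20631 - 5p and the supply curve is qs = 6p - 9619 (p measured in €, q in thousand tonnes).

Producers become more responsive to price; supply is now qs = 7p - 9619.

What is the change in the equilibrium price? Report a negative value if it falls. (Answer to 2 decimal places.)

-229.17

Initially, 20631 - 5p = 6p - 9619, so 30250 = 11p and p = 2750, q = 6881.
After the shift, demand is qd = 20631 - 5p and supply is qs = 7p - 9619.
Clearing the new market: 20631 - 5p = 7p - 9619, so p = 15125/6 ≈ 2520.8333 and q = 48161/6 ≈ 8026.8333.
Δp = 2520.8333 − 2750 = -229.17.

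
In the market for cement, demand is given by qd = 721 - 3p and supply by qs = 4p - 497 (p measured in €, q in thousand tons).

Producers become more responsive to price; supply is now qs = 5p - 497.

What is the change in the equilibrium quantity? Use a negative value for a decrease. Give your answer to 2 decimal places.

+65.25

Before the shock: 721 - 3p = 4p - 497 ⇒ 1218 = 7p ⇒ p = 174, q = 199.
The new curves are qd = 721 - 3p (demand) and qs = 5p - 497 (supply).
Setting them equal: 721 - 3p = 5p - 497 → 1218 = 8p, so p = 152.25 and q = 264.25.
Δq = 264.25 − 199 = +65.25.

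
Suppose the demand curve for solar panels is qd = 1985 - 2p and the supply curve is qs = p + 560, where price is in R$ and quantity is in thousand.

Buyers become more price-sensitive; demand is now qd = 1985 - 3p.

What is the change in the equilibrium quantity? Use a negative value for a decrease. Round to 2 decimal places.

Original equilibrium: 1985 - 2p = p + 560 gives 1425 = 3p, so p = 475 and q = 1035.
With the change applied: demand qd = 1985 - 3p, supply qs = p + 560.
Equate the new curves: 1985 - 3p = p + 560, giving 1425 = 4p, p = 356.25, q = 916.25.
Δq = 916.25 − 1035 = -118.75.

-118.75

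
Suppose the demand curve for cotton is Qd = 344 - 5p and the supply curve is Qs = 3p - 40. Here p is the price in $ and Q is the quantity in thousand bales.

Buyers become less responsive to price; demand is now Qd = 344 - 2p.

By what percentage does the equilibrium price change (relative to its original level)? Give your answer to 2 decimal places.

+60.00

Solve the original market: 344 - 5p = 3p - 40, hence p = 48 and Q = 104.
With the change applied: demand Qd = 344 - 2p, supply Qs = 3p - 40.
Equate the new curves: 344 - 2p = 3p - 40, giving 384 = 5p, p = 76.8, Q = 190.4.
%Δp = (76.8 − 48) / 48 × 100 = +60.00%.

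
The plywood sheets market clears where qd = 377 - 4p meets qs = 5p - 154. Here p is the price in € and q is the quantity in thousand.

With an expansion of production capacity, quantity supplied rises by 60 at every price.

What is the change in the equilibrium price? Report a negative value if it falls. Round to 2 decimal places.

-6.67

Original equilibrium: 377 - 4p = 5p - 154 gives 531 = 9p, so p = 59 and q = 141.
The new curves are qd = 377 - 4p (demand) and qs = 5p - 94 (supply).
Setting them equal: 377 - 4p = 5p - 94 → 471 = 9p, so p = 157/3 ≈ 52.3333 and q = 503/3 ≈ 167.6667.
Δp = 52.3333 − 59 = -6.67.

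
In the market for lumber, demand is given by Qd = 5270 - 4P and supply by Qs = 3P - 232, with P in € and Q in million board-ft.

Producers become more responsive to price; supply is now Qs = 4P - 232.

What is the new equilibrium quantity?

Solve the original market: 5270 - 4P = 3P - 232, hence P = 786 and Q = 2126.
After the shift, demand is Qd = 5270 - 4P and supply is Qs = 4P - 232.
Setting them equal: 5270 - 4P = 4P - 232 → 5502 = 8P, so P = 687.75 and Q = 2519.

2519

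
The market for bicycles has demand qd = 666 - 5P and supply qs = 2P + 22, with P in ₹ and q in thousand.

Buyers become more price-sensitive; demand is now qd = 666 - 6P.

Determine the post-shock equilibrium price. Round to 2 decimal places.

80.50

Before the shock: 666 - 5P = 2P + 22 ⇒ 644 = 7P ⇒ P = 92, q = 206.
After the shift, demand is qd = 666 - 6P and supply is qs = 2P + 22.
New equilibrium: 666 - 6P = 2P + 22 ⇒ 644 = 8P ⇒ P = 80.5, q = 183.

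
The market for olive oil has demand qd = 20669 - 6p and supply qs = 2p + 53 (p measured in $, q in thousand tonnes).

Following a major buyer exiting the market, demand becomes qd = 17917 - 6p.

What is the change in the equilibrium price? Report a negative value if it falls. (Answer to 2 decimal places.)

-344.00

Original equilibrium: 20669 - 6p = 2p + 53 gives 20616 = 8p, so p = 2577 and q = 5207.
With the change applied: demand qd = 17917 - 6p, supply qs = 2p + 53.
Equate the new curves: 17917 - 6p = 2p + 53, giving 17864 = 8p, p = 2233, q = 4519.
Δp = 2233 − 2577 = -344.00.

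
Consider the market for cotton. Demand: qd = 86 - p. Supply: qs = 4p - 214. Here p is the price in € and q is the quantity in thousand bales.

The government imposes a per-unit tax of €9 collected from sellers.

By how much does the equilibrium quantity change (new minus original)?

-7.2

Solve the original market: 86 - p = 4p - 214, hence p = 60 and q = 26.
Since sellers keep the price net of the tax, the effective supply curve becomes qs = 4p - 250.
New equilibrium: 86 - p = 4p - 250 ⇒ 336 = 5p ⇒ p = 67.2, q = 18.8.
Δq = 18.8 − 26 = -7.2.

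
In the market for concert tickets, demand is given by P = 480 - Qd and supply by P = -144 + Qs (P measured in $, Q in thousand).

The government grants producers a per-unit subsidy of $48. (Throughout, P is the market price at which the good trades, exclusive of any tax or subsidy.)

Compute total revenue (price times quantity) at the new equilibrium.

Initially, 480 - P = P + 144, so 336 = 2P and P = 168, Q = 312.
Since sellers receive the price plus the subsidy, the effective supply curve becomes Qs = P + 192.
Setting them equal: 480 - P = P + 192 → 288 = 2P, so P = 144 and Q = 336.
New expenditure = 144 × 336 = 48384.

48384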